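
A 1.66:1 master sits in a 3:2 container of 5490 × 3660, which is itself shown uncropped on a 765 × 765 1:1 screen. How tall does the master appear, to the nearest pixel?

461 px

1.66:1 in 5490×3660: fills the width, so the master is 5490.00 × 3307.23.
3:2 in 765×765: fills the width, so the intermediate becomes 765.00 × 510.00 — a scale of ×0.1393.
So the master's height is 3307.23 × 0.1393 ≈ 460.84.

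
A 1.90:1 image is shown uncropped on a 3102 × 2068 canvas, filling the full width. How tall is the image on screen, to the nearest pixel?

1633 px

That makes the image 1632.63 px tall (3102 / 1.900).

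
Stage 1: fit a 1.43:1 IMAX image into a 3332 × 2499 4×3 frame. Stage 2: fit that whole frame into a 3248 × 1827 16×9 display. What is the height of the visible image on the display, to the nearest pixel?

1703 px

First fit — 1.43:1 IMAX into 3332×2499 spans the width: 3332.00 × 2330.07.
The 4×3 canvas is height-limited in 3248×1827, giving 2436.00 × 1827.00; scale factor 0.7311.
Applying the same ×0.7311: 2330.07 → 1703.50.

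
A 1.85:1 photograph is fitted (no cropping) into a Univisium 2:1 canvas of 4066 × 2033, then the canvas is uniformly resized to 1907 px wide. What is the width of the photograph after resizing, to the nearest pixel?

1764 px

In the 4066×2033 frame the photograph fills the height: width = 2033 × 1.850 ≈ 3761.05 px.
Resizing to 1907 px wide multiplies everything by 0.4690: 3761.05 → 1763.97 px.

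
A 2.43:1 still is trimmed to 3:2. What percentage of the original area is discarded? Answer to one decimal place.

38.3%

3:2 is narrower than 2.43:1, so the crop keeps the full height and trims the width.
Fraction kept = (1.500)/(2.430) ≈ 61.73%, so 38.27% is lost.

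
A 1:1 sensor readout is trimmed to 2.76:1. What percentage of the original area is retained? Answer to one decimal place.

36.2%

Going from 1:1 to 2.76:1 means cutting height while keeping width.
Area ratio = (1.000)/(2.760) = 36.23% retained.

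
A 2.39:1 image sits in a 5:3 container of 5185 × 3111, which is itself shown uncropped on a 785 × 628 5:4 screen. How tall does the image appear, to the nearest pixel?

First fit — 2.39:1 into 5185×3111 spans the width: 5185.00 × 2169.46.
5:3 in 785×628: fills the width, so the intermediate becomes 785.00 × 471.00 — a scale of ×0.1514.
So the image's height is 2169.46 × 0.1514 ≈ 328.45.

328 px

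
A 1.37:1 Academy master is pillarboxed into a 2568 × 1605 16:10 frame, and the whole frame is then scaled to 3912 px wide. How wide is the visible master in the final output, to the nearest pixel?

3350 px

Fitted into 2568×1605, the master spans the height; its width is 1605 × 1.370 ≈ 2198.85 px.
Scaling 2568 → 3912 is ×1.5234, so the width becomes 2198.85 × 1.5234 ≈ 3349.65 px.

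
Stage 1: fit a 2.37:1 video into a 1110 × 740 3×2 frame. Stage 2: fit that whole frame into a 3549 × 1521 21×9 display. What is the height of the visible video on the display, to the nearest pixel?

963 px

2.37:1 in 1110×740: fills the width, so the video is 1110.00 × 468.35.
Second fit — the 3×2 canvas into 3549×1521 spans the height: 2281.50 × 1521.00 (×2.0554 from 1110×740).
The video scales with it: height 468.35 × 2.0554 ≈ 962.66.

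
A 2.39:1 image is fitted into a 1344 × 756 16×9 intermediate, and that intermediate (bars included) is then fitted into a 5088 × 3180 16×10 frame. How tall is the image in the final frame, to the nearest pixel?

Inside the 1344×756 canvas the image is width-limited at 1344.00 × 562.34.
Second fit — the 16×9 canvas into 5088×3180 spans the width: 5088.00 × 2862.00 (×3.7857 from 1344×756).
Applying the same ×3.7857: 562.34 → 2128.87.

2129 px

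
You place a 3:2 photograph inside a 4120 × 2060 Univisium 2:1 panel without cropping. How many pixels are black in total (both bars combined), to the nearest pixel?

3:2 (1.500) < Univisium 2:1 (2.000), so the photograph fills the height.
Content width = 2060 × 3/2 ≈ 3090.0000 px.
4120 − 3090.0000 = 1030.0000 px of bars.
Bar area = 1030.0000 × 2060 ≈ 2121800 px.

2121800 pixels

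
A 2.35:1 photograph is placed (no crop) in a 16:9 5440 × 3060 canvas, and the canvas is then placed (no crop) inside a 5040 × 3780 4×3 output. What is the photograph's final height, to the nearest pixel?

2145 px

Inside the 5440×3060 canvas the photograph is width-limited at 5440.00 × 2314.89.
16:9 in 5040×3780: fills the width, so the intermediate becomes 5040.00 × 2835.00 — a scale of ×0.9265.
Applying the same ×0.9265: 2314.89 → 2144.68.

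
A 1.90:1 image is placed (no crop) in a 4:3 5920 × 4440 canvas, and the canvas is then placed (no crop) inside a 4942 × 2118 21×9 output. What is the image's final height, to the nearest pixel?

1486 px

Inside the 5920×4440 canvas the image is width-limited at 5920.00 × 3115.79.
4:3 in 4942×2118: fills the height, so the intermediate becomes 2824.00 × 2118.00 — a scale of ×0.4770.
Applying the same ×0.4770: 3115.79 → 1486.32.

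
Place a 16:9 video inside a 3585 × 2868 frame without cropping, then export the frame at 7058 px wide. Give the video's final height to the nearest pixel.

In the 3585×2868 frame the video fills the width: height = 3585 × 9/16 ≈ 2016.56 px.
Scaling 3585 → 7058 is ×1.9688, so the height becomes 2016.56 × 1.9688 ≈ 3970.12 px.

3970 px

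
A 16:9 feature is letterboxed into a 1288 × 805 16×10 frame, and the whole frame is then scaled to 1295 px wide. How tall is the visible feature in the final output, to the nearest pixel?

728 px

In the 1288×805 frame the feature fills the width: height = 1288 × 9/16 ≈ 724.50 px.
Scaling 1288 → 1295 is ×1.0054, so the height becomes 724.50 × 1.0054 ≈ 728.44 px.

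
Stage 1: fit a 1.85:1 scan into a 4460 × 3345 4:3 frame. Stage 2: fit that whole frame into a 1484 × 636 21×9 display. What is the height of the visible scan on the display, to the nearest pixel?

458 px

First fit — 1.85:1 into 4460×3345 spans the width: 4460.00 × 2410.81.
Second fit — the 4:3 canvas into 1484×636 spans the height: 848.00 × 636.00 (×0.1901 from 4460×3345).
So the scan's height is 2410.81 × 0.1901 ≈ 458.38.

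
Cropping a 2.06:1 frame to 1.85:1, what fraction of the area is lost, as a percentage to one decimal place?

1.85:1 is narrower than 2.06:1, so the crop keeps the full height and trims the width.
(1.850)/(2.060) ≈ 0.898 of the area survives, leaving 10.19% discarded.

10.2%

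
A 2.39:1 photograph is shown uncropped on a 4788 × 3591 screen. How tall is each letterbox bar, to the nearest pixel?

794 px

Since 2.390 > 1.333, the photograph is width-limited.
That makes the image 2003.35 px tall (4788 / 2.390).
Leftover height: 3591 − 2003.35 = 1587.65 px → 793.83 each side.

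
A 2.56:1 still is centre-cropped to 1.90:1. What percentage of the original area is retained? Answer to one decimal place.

The height stays; only width is cut (since 1.90:1 is narrower than 2.56:1).
Fraction kept = (1.900)/(2.560) ≈ 74.22%.

74.2%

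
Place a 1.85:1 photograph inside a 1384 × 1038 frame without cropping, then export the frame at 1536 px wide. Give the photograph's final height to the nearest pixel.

830 px

In the 1384×1038 frame the photograph fills the width: height = 1384 / 1.850 ≈ 748.11 px.
Scaling 1384 → 1536 is ×1.1098, so the height becomes 748.11 × 1.1098 ≈ 830.27 px.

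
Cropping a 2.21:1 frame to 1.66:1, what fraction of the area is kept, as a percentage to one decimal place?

75.1%

The height stays; only width is cut (since 1.66:1 is narrower than 2.21:1).
Fraction kept = (1.660)/(2.210) ≈ 75.11%.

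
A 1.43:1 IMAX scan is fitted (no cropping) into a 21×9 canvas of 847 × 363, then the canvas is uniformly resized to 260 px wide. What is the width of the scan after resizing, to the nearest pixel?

At 847×363 the scan is height-limited, so width = 363 × 1.430 ≈ 519.09 px.
Scaling 847 → 260 is ×0.3070, so the width becomes 519.09 × 0.3070 ≈ 159.34 px.

159 px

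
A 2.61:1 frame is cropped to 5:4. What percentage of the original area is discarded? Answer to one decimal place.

52.1%

Going from 2.61:1 to 5:4 means cutting width while keeping height.
Fraction kept = (1.250)/(2.610) ≈ 47.89%, so 52.11% is lost.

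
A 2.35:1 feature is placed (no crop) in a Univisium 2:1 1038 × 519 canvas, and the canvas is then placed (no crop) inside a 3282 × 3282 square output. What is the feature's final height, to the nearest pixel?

2.35:1 in 1038×519: fills the width, so the feature is 1038.00 × 441.70.
Univisium 2:1 in 3282×3282: fills the width, so the intermediate becomes 3282.00 × 1641.00 — a scale of ×3.1618.
Applying the same ×3.1618: 441.70 → 1396.60.

1397 px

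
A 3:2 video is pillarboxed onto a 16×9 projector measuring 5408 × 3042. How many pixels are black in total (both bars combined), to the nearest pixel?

2570490 pixels

Since 1.500 < 1.778, the video is height-limited.
Content width = 3042 × 3/2 ≈ 4563.0000 px.
Black = 5408 − 4563.0000 = 845.0000 px.
Across the 3042-px span: 845.0000 × 3042 ≈ 2570490 px.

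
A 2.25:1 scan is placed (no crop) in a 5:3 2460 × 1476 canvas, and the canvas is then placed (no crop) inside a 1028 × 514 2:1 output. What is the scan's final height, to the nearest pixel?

Inside the 2460×1476 canvas the scan is width-limited at 2460.00 × 1093.33.
Second fit — the 5:3 canvas into 1028×514 spans the height: 856.67 × 514.00 (×0.3482 from 2460×1476).
So the scan's height is 1093.33 × 0.3482 ≈ 380.74.

381 px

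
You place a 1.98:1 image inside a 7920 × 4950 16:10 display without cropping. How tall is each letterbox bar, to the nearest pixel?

1.98:1 (1.980) > 16:10 (1.600), so the image fills the width.
The image is 7920 / 1.980 ≈ 4000.00 px tall.
Leftover height: 4950 − 4000.00 = 950.00 px → 475.00 each side.

475 px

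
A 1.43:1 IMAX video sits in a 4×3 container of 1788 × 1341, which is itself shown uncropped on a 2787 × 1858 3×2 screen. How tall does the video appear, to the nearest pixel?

1732 px

First fit — 1.43:1 IMAX into 1788×1341 spans the width: 1788.00 × 1250.35.
4×3 in 2787×1858: fills the height, so the intermediate becomes 2477.33 × 1858.00 — a scale of ×1.3855.
So the video's height is 1250.35 × 1.3855 ≈ 1732.40.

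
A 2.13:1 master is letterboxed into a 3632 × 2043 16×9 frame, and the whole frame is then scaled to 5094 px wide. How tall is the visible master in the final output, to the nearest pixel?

Fitted into 3632×2043, the master spans the width; its height is 3632 / 2.130 ≈ 1705.16 px.
Resizing to 5094 px wide multiplies everything by 1.4025: 1705.16 → 2391.55 px.

2392 px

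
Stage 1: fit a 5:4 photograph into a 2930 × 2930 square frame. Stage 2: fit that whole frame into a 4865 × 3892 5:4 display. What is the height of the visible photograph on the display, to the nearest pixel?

3114 px

First fit — 5:4 into 2930×2930 spans the width: 2930.00 × 2344.00.
The square canvas is height-limited in 4865×3892, giving 3892.00 × 3892.00; scale factor 1.3283.
Applying the same ×1.3283: 2344.00 → 3113.60.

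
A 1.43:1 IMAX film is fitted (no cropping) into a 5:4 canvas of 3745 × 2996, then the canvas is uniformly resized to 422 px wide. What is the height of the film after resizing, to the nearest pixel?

In the 3745×2996 frame the film fills the width: height = 3745 / 1.430 ≈ 2618.88 px.
Resizing to 422 px wide multiplies everything by 0.1127: 2618.88 → 295.10 px.

295 px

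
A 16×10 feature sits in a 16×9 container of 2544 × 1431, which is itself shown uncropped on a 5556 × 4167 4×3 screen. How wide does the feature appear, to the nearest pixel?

5000 px

16×10 in 2544×1431: fills the height, so the feature is 2289.60 × 1431.00.
The 16×9 canvas is width-limited in 5556×4167, giving 5556.00 × 3125.25; scale factor 2.1840.
So the feature's width is 2289.60 × 2.1840 ≈ 5000.40.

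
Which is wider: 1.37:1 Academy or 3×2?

1.37 and 3×2 = 1.5; 1.5 > 1.37.

3×2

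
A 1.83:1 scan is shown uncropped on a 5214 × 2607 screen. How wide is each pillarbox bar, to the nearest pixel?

1.83:1 (1.830) < 2:1 (2.000), so the scan fills the height.
The scan is 2607 × 1.830 ≈ 4770.81 px wide.
Black = 5214 − 4770.81 = 443.19 px, or 221.59 per bar.

222 px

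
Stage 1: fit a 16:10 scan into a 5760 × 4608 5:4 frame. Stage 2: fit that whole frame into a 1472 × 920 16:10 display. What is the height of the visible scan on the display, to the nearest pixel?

719 px

Inside the 5760×4608 canvas the scan is width-limited at 5760.00 × 3600.00.
5:4 in 1472×920: fills the height, so the intermediate becomes 1150.00 × 920.00 — a scale of ×0.1997.
So the scan's height is 3600.00 × 0.1997 ≈ 718.75.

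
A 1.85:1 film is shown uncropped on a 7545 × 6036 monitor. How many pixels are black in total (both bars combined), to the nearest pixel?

Since 1.850 > 1.250, the film is width-limited.
That makes the image 4078.3784 px tall (7545 / 1.850).
6036 − 4078.3784 = 1957.6216 px of bars.
Across the 7545-px span: 1957.6216 × 7545 ≈ 14770255 px.

14770255 pixels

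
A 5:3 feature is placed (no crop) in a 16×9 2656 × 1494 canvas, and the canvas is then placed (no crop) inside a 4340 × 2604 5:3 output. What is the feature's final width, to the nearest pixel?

Inside the 2656×1494 canvas the feature is height-limited at 2490.00 × 1494.00.
16×9 in 4340×2604: fills the width, so the intermediate becomes 4340.00 × 2441.25 — a scale of ×1.6340.
So the feature's width is 2490.00 × 1.6340 ≈ 4068.75.

4069 px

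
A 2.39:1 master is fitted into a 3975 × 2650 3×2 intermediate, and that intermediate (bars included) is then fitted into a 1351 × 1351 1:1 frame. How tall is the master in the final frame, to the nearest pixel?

First fit — 2.39:1 into 3975×2650 spans the width: 3975.00 × 1663.18.
3×2 in 1351×1351: fills the width, so the intermediate becomes 1351.00 × 900.67 — a scale of ×0.3399.
So the master's height is 1663.18 × 0.3399 ≈ 565.27.

565 px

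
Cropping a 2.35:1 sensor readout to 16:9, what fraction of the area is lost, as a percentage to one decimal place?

24.3%

16:9 is narrower than 2.35:1, so the crop keeps the full height and trims the width.
(1.778)/(2.350) ≈ 0.757 of the area survives, leaving 24.35% discarded.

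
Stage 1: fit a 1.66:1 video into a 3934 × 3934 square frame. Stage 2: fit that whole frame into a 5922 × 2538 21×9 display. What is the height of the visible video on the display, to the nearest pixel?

1529 px

1.66:1 in 3934×3934: fills the width, so the video is 3934.00 × 2369.88.
The square canvas is height-limited in 5922×2538, giving 2538.00 × 2538.00; scale factor 0.6451.
The video scales with it: height 2369.88 × 0.6451 ≈ 1528.92.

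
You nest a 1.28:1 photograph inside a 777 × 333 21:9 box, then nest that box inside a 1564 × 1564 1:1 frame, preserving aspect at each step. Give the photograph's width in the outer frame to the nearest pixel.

858 px

First fit — 1.28:1 into 777×333 spans the height: 426.24 × 333.00.
The 21:9 canvas is width-limited in 1564×1564, giving 1564.00 × 670.29; scale factor 2.0129.
So the photograph's width is 426.24 × 2.0129 ≈ 857.97.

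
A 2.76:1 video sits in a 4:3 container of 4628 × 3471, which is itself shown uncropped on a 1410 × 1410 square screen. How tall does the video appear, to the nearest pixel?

2.76:1 in 4628×3471: fills the width, so the video is 4628.00 × 1676.81.
4:3 in 1410×1410: fills the width, so the intermediate becomes 1410.00 × 1057.50 — a scale of ×0.3047.
So the video's height is 1676.81 × 0.3047 ≈ 510.87.

511 px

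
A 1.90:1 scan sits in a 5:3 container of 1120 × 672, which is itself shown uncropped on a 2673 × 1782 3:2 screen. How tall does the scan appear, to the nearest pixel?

1407 px

First fit — 1.90:1 into 1120×672 spans the width: 1120.00 × 589.47.
Second fit — the 5:3 canvas into 2673×1782 spans the width: 2673.00 × 1603.80 (×2.3866 from 1120×672).
The scan scales with it: height 589.47 × 2.3866 ≈ 1406.84.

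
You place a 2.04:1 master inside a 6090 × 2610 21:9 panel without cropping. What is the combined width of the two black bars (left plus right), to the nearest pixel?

2.04:1 is narrower than 21:9, so it spans the full height.
That makes the image 5324.40 px wide (2610 × 2.040).
Black = 6090 − 5324.40 = 765.60 px.

766 px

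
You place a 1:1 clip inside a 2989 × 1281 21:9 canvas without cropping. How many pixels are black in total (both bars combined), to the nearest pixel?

1:1 (1.000) < 21:9 (2.333), so the clip fills the height.
The clip is 1281 × 1/1 ≈ 1281.0000 px wide.
Leftover width: 2989 − 1281.0000 = 1708.0000 px.
Across the 1281-px span: 1708.0000 × 1281 ≈ 2187948 px.

2187948 pixels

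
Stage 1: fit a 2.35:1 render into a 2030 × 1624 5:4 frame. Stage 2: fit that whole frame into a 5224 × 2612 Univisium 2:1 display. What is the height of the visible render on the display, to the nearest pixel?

Inside the 2030×1624 canvas the render is width-limited at 2030.00 × 863.83.
5:4 in 5224×2612: fills the height, so the intermediate becomes 3265.00 × 2612.00 — a scale of ×1.6084.
So the render's height is 863.83 × 1.6084 ≈ 1389.36.

1389 px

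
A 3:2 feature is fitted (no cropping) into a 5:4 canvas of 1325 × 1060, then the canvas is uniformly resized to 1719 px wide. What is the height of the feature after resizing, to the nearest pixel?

1146 px

In the 1325×1060 frame the feature fills the width: height = 1325 × 2/3 ≈ 883.33 px.
Resizing to 1719 px wide multiplies everything by 1.2974: 883.33 → 1146.00 px.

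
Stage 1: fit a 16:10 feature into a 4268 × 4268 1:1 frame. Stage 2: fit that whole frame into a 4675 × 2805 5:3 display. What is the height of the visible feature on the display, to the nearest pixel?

1753 px

First fit — 16:10 into 4268×4268 spans the width: 4268.00 × 2667.50.
Second fit — the 1:1 canvas into 4675×2805 spans the height: 2805.00 × 2805.00 (×0.6572 from 4268×4268).
Applying the same ×0.6572: 2667.50 → 1753.12.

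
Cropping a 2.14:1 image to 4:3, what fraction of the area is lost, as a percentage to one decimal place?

Going from 2.14:1 to 4:3 means cutting width while keeping height.
Area ratio = (1.333)/(2.140) = 62.31%; the remaining 37.69% is cropped out.

37.7%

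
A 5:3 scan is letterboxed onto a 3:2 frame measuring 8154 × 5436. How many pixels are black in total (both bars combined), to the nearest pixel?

4432514 pixels

5:3 is wider than 3:2, so it spans the full width.
That makes the image 4892.4000 px tall (8154 × 3/5).
Leftover height: 5436 − 4892.4000 = 543.6000 px.
That's 543.6000 × 8154 ≈ 4432514 black pixels.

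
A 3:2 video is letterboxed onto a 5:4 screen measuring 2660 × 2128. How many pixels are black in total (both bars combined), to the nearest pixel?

943413 pixels

3:2 (1.500) > 5:4 (1.250), so the video fills the width.
That makes the image 1773.3333 px tall (2660 × 2/3).
Leftover height: 2128 − 1773.3333 = 354.6667 px.
That's 354.6667 × 2660 ≈ 943413 black pixels.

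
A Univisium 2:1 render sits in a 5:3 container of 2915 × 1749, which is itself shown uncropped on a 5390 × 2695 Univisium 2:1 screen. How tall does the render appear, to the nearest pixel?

First fit — Univisium 2:1 into 2915×1749 spans the width: 2915.00 × 1457.50.
Second fit — the 5:3 canvas into 5390×2695 spans the height: 4491.67 × 2695.00 (×1.5409 from 2915×1749).
The render scales with it: height 1457.50 × 1.5409 ≈ 2245.83.

2246 px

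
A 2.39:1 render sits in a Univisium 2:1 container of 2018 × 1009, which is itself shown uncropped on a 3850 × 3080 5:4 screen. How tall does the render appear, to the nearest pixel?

First fit — 2.39:1 into 2018×1009 spans the width: 2018.00 × 844.35.
Univisium 2:1 in 3850×3080: fills the width, so the intermediate becomes 3850.00 × 1925.00 — a scale of ×1.9078.
The render scales with it: height 844.35 × 1.9078 ≈ 1610.88.

1611 px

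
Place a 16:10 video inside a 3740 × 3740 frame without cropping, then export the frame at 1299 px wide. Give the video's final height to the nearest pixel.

In the 3740×3740 frame the video fills the width: height = 3740 × 10/16 ≈ 2337.50 px.
Resizing to 1299 px wide multiplies everything by 0.3473: 2337.50 → 811.88 px.

812 px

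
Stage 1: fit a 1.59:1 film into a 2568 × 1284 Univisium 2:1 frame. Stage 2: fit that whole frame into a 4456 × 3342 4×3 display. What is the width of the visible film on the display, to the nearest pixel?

1.59:1 in 2568×1284: fills the height, so the film is 2041.56 × 1284.00.
Univisium 2:1 in 4456×3342: fills the width, so the intermediate becomes 4456.00 × 2228.00 — a scale of ×1.7352.
The film scales with it: width 2041.56 × 1.7352 ≈ 3542.52.

3543 px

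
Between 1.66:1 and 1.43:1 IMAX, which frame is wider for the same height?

1.66:1

1.66 and 1.43; 1.66 > 1.43.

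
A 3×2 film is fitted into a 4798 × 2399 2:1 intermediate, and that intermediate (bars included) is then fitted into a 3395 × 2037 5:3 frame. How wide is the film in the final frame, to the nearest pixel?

First fit — 3×2 into 4798×2399 spans the height: 3598.50 × 2399.00.
2:1 in 3395×2037: fills the width, so the intermediate becomes 3395.00 × 1697.50 — a scale of ×0.7076.
So the film's width is 3598.50 × 0.7076 ≈ 2546.25.

2546 px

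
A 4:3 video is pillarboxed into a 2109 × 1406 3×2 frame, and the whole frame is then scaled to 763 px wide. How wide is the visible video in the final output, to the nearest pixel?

678 px

At 2109×1406 the video is height-limited, so width = 1406 × 4/3 ≈ 1874.67 px.
Scaling 2109 → 763 is ×0.3618, so the width becomes 1874.67 × 0.3618 ≈ 678.22 px.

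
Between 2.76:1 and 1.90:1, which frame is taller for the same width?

2.76 and 1.9; 2.76 > 1.9. The smaller width-to-height ratio is the taller frame.

1.90:1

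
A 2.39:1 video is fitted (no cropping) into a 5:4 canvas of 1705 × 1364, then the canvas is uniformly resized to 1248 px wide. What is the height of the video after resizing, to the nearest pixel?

At 1705×1364 the video is width-limited, so height = 1705 / 2.390 ≈ 713.39 px.
The frame scales by 1248/1705 = 0.7320; 713.39 × 0.7320 ≈ 522.18 px.

522 px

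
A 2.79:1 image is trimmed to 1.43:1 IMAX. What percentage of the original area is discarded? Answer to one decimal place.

1.43:1 IMAX is narrower than 2.79:1, so the crop keeps the full height and trims the width.
(1.430)/(2.790) ≈ 0.513 of the area survives, leaving 48.75% discarded.

48.7%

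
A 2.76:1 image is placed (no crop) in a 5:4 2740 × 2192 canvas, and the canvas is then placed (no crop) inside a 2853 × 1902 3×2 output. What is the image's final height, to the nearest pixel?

First fit — 2.76:1 into 2740×2192 spans the width: 2740.00 × 992.75.
5:4 in 2853×1902: fills the height, so the intermediate becomes 2377.50 × 1902.00 — a scale of ×0.8677.
The image scales with it: height 992.75 × 0.8677 ≈ 861.41.

861 px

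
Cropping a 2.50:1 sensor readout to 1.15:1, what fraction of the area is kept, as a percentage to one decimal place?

1.15:1 is narrower than 2.50:1, so the crop keeps the full height and trims the width.
Area ratio = (1.150)/(2.500) = 46.00% retained.

46.0%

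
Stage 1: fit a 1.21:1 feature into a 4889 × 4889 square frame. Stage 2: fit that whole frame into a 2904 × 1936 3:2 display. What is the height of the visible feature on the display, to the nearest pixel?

1600 px

First fit — 1.21:1 into 4889×4889 spans the width: 4889.00 × 4040.50.
Second fit — the square canvas into 2904×1936 spans the height: 1936.00 × 1936.00 (×0.3960 from 4889×4889).
So the feature's height is 4040.50 × 0.3960 ≈ 1600.00.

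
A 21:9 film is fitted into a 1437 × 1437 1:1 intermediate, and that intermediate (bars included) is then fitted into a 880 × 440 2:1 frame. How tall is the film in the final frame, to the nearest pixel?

Inside the 1437×1437 canvas the film is width-limited at 1437.00 × 615.86.
Second fit — the 1:1 canvas into 880×440 spans the height: 440.00 × 440.00 (×0.3062 from 1437×1437).
So the film's height is 615.86 × 0.3062 ≈ 188.57.

189 px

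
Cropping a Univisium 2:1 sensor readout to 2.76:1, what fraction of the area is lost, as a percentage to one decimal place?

27.5%

Going from Univisium 2:1 to 2.76:1 means cutting height while keeping width.
(2.000)/(2.760) ≈ 0.725 of the area survives, leaving 27.54% discarded.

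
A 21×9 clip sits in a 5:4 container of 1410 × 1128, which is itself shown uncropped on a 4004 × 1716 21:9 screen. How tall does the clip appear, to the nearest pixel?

919 px

First fit — 21×9 into 1410×1128 spans the width: 1410.00 × 604.29.
5:4 in 4004×1716: fills the height, so the intermediate becomes 2145.00 × 1716.00 — a scale of ×1.5213.
The clip scales with it: height 604.29 × 1.5213 ≈ 919.29.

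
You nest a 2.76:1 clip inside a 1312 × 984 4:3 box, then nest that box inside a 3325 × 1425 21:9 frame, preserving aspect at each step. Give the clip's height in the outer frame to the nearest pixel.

2.76:1 in 1312×984: fills the width, so the clip is 1312.00 × 475.36.
The 4:3 canvas is height-limited in 3325×1425, giving 1900.00 × 1425.00; scale factor 1.4482.
So the clip's height is 475.36 × 1.4482 ≈ 688.41.

688 px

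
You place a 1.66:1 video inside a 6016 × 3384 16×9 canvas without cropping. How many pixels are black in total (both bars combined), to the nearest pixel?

1348727 pixels

Since 1.660 < 1.778, the video is height-limited.
Content width = 3384 × 1.660 ≈ 5617.4400 px.
Black = 6016 − 5617.4400 = 398.5600 px.
Across the 3384-px span: 398.5600 × 3384 ≈ 1348727 px.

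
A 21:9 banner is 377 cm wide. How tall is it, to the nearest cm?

162 cm

At 21:9, 377 × 9/21 ≈ 161.57.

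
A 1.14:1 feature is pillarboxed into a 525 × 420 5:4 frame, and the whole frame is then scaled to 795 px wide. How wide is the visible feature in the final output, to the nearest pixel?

725 px

In the 525×420 frame the feature fills the height: width = 420 × 1.140 ≈ 478.80 px.
The frame scales by 795/525 = 1.5143; 478.80 × 1.5143 ≈ 725.04 px.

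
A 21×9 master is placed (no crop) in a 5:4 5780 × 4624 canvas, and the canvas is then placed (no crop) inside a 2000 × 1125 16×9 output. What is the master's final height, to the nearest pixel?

603 px

Inside the 5780×4624 canvas the master is width-limited at 5780.00 × 2477.14.
Second fit — the 5:4 canvas into 2000×1125 spans the height: 1406.25 × 1125.00 (×0.2433 from 5780×4624).
Applying the same ×0.2433: 2477.14 → 602.68.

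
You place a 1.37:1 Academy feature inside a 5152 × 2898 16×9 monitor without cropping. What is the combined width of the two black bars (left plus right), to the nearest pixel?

1182 px

1.37:1 Academy is narrower than 16×9, so it spans the full height.
The feature is 2898 × 1.370 ≈ 3970.26 px wide.
5152 − 3970.26 = 1181.74 px of bars.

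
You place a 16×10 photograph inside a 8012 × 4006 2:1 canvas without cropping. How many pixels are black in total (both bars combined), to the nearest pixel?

6419214 pixels

Since 1.600 < 2.000, the photograph is height-limited.
The photograph is 4006 × 16/10 ≈ 6409.6000 px wide.
Black = 8012 − 6409.6000 = 1602.4000 px.
Bar area = 1602.4000 × 4006 ≈ 6419214 px.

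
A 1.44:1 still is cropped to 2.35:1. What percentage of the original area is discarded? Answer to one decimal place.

2.35:1 is wider than 1.44:1, so the crop keeps the full width and trims the height.
(1.440)/(2.350) ≈ 0.613 of the area survives, leaving 38.72% discarded.

38.7%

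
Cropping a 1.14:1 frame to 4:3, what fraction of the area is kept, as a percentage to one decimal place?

85.5%

The width stays; only height is cut (since 4:3 is wider than 1.14:1).
Fraction kept = (1.140)/(1.333) ≈ 85.50%.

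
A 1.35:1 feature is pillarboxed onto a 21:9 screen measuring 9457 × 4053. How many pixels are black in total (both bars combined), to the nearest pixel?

1.35:1 is narrower than 21:9, so it spans the full height.
The feature is 4053 × 1.350 ≈ 5471.5500 px wide.
Leftover width: 9457 − 5471.5500 = 3985.4500 px.
Bar area = 3985.4500 × 4053 ≈ 16153029 px.

16153029 pixels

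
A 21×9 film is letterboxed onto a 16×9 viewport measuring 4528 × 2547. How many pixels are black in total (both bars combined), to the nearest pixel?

Since 2.333 > 1.778, the film is width-limited.
That makes the image 1940.5714 px tall (4528 × 9/21).
Black = 2547 − 1940.5714 = 606.4286 px.
That's 606.4286 × 4528 ≈ 2745909 black pixels.

2745909 pixels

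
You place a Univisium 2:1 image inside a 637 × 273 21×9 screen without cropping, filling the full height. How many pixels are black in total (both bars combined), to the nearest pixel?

That makes the image 546.0000 px wide (273 × 2/1).
Leftover width: 637 − 546.0000 = 91.0000 px.
Across the 273-px span: 91.0000 × 273 ≈ 24843 px.

24843 pixels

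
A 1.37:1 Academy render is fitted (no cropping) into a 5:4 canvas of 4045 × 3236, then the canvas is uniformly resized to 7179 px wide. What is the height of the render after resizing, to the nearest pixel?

In the 4045×3236 frame the render fills the width: height = 4045 / 1.370 ≈ 2952.55 px.
The frame scales by 7179/4045 = 1.7748; 2952.55 × 1.7748 ≈ 5240.15 px.

5240 px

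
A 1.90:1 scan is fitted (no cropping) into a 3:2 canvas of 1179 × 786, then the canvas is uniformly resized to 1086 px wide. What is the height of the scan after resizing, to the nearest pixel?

572 px

At 1179×786 the scan is width-limited, so height = 1179 / 1.900 ≈ 620.53 px.
Resizing to 1086 px wide multiplies everything by 0.9211: 620.53 → 571.58 px.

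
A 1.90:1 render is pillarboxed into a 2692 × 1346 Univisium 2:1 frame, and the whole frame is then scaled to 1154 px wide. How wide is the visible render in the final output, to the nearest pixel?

At 2692×1346 the render is height-limited, so width = 1346 × 1.900 ≈ 2557.40 px.
Scaling 2692 → 1154 is ×0.4287, so the width becomes 2557.40 × 0.4287 ≈ 1096.30 px.

1096 px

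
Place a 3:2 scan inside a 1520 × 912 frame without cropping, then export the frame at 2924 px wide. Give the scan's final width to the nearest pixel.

At 1520×912 the scan is height-limited, so width = 912 × 3/2 ≈ 1368.00 px.
Resizing to 2924 px wide multiplies everything by 1.9237: 1368.00 → 2631.60 px.

2632 px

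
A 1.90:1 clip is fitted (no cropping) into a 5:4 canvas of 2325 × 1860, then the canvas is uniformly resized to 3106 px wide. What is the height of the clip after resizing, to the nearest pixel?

1635 px

At 2325×1860 the clip is width-limited, so height = 2325 / 1.900 ≈ 1223.68 px.
Scaling 2325 → 3106 is ×1.3359, so the height becomes 1223.68 × 1.3359 ≈ 1634.74 px.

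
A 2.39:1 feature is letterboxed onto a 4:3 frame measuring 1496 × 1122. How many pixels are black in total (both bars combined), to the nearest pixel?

742104 pixels

2.39:1 (2.390) > 4:3 (1.333), so the feature fills the width.
That makes the image 625.9414 px tall (1496 / 2.390).
Leftover height: 1122 − 625.9414 = 496.0586 px.
That's 496.0586 × 1496 ≈ 742104 black pixels.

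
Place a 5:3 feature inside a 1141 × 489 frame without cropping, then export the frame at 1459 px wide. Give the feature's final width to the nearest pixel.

1042 px

At 1141×489 the feature is height-limited, so width = 489 × 5/3 ≈ 815.00 px.
The frame scales by 1459/1141 = 1.2787; 815.00 × 1.2787 ≈ 1042.14 px.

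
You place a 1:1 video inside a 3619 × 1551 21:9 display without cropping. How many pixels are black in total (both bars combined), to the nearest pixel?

3207468 pixels

Since 1.000 < 2.333, the video is height-limited.
The video is 1551 × 1/1 ≈ 1551.0000 px wide.
3619 − 1551.0000 = 2068.0000 px of bars.
Across the 1551-px span: 2068.0000 × 1551 ≈ 3207468 px.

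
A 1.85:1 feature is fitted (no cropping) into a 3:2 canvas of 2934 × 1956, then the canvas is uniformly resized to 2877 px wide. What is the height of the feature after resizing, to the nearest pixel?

1555 px

Fitted into 2934×1956, the feature spans the width; its height is 2934 / 1.850 ≈ 1585.95 px.
Resizing to 2877 px wide multiplies everything by 0.9806: 1585.95 → 1555.14 px.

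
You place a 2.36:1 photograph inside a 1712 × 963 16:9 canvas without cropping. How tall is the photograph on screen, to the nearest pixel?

725 px

2.36:1 (2.360) > 16:9 (1.778), so the photograph fills the width.
That makes the image 725.42 px tall (1712 / 2.360).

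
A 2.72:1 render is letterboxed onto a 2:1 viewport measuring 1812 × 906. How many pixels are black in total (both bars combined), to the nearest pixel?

434560 pixels

Since 2.720 > 2.000, the render is width-limited.
Content height = 1812 / 2.720 ≈ 666.1765 px.
906 − 666.1765 = 239.8235 px of bars.
Bar area = 239.8235 × 1812 ≈ 434560 px.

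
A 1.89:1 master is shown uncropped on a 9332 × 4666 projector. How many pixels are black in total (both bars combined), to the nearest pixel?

2394871 pixels

1.89:1 is narrower than Univisium 2:1, so it spans the full height.
That makes the image 8818.7400 px wide (4666 × 1.890).
Black = 9332 − 8818.7400 = 513.2600 px.
Across the 4666-px span: 513.2600 × 4666 ≈ 2394871 px.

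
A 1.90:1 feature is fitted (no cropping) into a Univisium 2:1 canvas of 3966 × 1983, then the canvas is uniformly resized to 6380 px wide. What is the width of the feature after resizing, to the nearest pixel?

Fitted into 3966×1983, the feature spans the height; its width is 1983 × 1.900 ≈ 3767.70 px.
Resizing to 6380 px wide multiplies everything by 1.6087: 3767.70 → 6061.00 px.

6061 px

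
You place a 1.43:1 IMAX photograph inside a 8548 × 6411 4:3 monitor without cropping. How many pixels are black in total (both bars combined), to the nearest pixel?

3704512 pixels

1.43:1 IMAX (1.430) > 4:3 (1.333), so the photograph fills the width.
Content height = 8548 / 1.430 ≈ 5977.6224 px.
Black = 6411 − 5977.6224 = 433.3776 px.
Bar area = 433.3776 × 8548 ≈ 3704512 px.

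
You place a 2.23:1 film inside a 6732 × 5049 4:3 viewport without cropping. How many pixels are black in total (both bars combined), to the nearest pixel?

Since 2.230 > 1.333, the film is width-limited.
Content height = 6732 / 2.230 ≈ 3018.8341 px.
5049 − 3018.8341 = 2030.1659 px of bars.
That's 2030.1659 × 6732 ≈ 13667077 black pixels.

13667077 pixels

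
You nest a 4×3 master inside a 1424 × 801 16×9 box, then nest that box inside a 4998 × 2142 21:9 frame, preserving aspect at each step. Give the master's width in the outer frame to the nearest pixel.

2856 px

Inside the 1424×801 canvas the master is height-limited at 1068.00 × 801.00.
16×9 in 4998×2142: fills the height, so the intermediate becomes 3808.00 × 2142.00 — a scale of ×2.6742.
The master scales with it: width 1068.00 × 2.6742 ≈ 2856.00.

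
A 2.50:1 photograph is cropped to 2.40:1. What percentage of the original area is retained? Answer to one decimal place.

96.0%

The height stays; only width is cut (since 2.40:1 is narrower than 2.50:1).
Fraction kept = (2.400)/(2.500) ≈ 96.00%.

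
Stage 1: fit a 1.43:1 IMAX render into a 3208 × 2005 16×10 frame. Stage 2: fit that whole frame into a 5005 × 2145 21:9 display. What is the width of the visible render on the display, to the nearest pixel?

3067 px

Inside the 3208×2005 canvas the render is height-limited at 2867.15 × 2005.00.
Second fit — the 16×10 canvas into 5005×2145 spans the height: 3432.00 × 2145.00 (×1.0698 from 3208×2005).
So the render's width is 2867.15 × 1.0698 ≈ 3067.35.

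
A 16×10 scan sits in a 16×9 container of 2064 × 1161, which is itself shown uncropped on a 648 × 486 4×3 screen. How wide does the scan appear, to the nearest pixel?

583 px

16×10 in 2064×1161: fills the height, so the scan is 1857.60 × 1161.00.
The 16×9 canvas is width-limited in 648×486, giving 648.00 × 364.50; scale factor 0.3140.
So the scan's width is 1857.60 × 0.3140 ≈ 583.20.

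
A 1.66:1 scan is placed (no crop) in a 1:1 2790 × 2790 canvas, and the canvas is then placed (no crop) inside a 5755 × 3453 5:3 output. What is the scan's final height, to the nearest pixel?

2080 px

First fit — 1.66:1 into 2790×2790 spans the width: 2790.00 × 1680.72.
The 1:1 canvas is height-limited in 5755×3453, giving 3453.00 × 3453.00; scale factor 1.2376.
So the scan's height is 1680.72 × 1.2376 ≈ 2080.12.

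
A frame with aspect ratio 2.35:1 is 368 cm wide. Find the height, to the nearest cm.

157 cm

Height = 368 / 2.350 = 156.60.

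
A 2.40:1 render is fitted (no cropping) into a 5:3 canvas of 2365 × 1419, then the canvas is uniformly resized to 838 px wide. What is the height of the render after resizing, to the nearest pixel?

At 2365×1419 the render is width-limited, so height = 2365 / 2.400 ≈ 985.42 px.
Resizing to 838 px wide multiplies everything by 0.3543: 985.42 → 349.17 px.

349 px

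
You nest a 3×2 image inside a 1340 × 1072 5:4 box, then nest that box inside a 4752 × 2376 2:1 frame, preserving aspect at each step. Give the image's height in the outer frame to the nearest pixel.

First fit — 3×2 into 1340×1072 spans the width: 1340.00 × 893.33.
5:4 in 4752×2376: fills the height, so the intermediate becomes 2970.00 × 2376.00 — a scale of ×2.2164.
Applying the same ×2.2164: 893.33 → 1980.00.

1980 px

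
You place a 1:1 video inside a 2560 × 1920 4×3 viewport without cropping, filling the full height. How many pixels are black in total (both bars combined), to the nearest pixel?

1228800 pixels

Content width = 1920 × 1/1 ≈ 1920.0000 px.
2560 − 1920.0000 = 640.0000 px of bars.
Across the 1920-px span: 640.0000 × 1920 ≈ 1228800 px.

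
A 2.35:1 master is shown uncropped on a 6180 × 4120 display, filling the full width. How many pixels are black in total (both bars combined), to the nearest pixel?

9209515 pixels

The master is 6180 / 2.350 ≈ 2629.7872 px tall.
Leftover height: 4120 − 2629.7872 = 1490.2128 px.
Across the 6180-px span: 1490.2128 × 6180 ≈ 9209515 px.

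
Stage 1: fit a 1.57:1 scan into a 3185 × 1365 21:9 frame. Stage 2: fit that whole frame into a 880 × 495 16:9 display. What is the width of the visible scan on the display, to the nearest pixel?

Inside the 3185×1365 canvas the scan is height-limited at 2143.05 × 1365.00.
Second fit — the 21:9 canvas into 880×495 spans the width: 880.00 × 377.14 (×0.2763 from 3185×1365).
Applying the same ×0.2763: 2143.05 → 592.11.

592 px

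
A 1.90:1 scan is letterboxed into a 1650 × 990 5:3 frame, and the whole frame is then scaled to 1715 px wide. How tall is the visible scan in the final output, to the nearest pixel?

903 px

Fitted into 1650×990, the scan spans the width; its height is 1650 / 1.900 ≈ 868.42 px.
Scaling 1650 → 1715 is ×1.0394, so the height becomes 868.42 × 1.0394 ≈ 902.63 px.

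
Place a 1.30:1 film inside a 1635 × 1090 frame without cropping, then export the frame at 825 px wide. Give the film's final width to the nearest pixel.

715 px

In the 1635×1090 frame the film fills the height: width = 1090 × 1.300 ≈ 1417.00 px.
Scaling 1635 → 825 is ×0.5046, so the width becomes 1417.00 × 0.5046 ≈ 715.00 px.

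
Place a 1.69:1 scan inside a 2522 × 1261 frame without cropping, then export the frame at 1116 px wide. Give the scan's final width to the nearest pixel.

943 px

In the 2522×1261 frame the scan fills the height: width = 1261 × 1.690 ≈ 2131.09 px.
Scaling 2522 → 1116 is ×0.4425, so the width becomes 2131.09 × 0.4425 ≈ 943.02 px.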